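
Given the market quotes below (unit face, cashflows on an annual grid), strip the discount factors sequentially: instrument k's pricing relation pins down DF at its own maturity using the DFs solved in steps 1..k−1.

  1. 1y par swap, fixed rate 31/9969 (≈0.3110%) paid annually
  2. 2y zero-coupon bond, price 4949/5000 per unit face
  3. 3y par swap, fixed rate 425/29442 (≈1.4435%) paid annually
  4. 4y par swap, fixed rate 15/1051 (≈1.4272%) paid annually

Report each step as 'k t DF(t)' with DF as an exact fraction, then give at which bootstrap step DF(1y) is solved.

step 1 [1y] swap r/1=31/9969: DF=(1 − 31/9969·(0))/(1+31/9969) = 9969/10000 ≈ 0.996900
step 2 [2y] zero: DF = P = 4949/5000 ≈ 0.989800
step 3 [3y] swap r/1=425/29442: DF=(1 − 425/29442·(0.996900+0.989800))/(1+425/29442) = 383/400 ≈ 0.957500
step 4 [4y] swap r/1=15/1051: DF=(1 − 15/1051·(0.996900+0.989800+0.957500))/(1+15/1051) = 1889/2000 ≈ 0.944500

1 1 9969/10000
2 2 4949/5000
3 3 383/400
4 4 1889/2000
DF(1y) is solved at step 1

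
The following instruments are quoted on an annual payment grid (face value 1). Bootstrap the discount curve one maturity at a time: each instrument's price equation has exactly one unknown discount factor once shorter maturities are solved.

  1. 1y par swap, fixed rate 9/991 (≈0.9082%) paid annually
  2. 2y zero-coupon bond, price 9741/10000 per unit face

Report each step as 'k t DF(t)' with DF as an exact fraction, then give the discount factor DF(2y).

1 1 991/1000
2 2 9741/10000
DF(2y) = 9741/10000 ≈ 0.974100

step 1 [1y] swap r/1=9/991: DF=(1 − 9/991·(0))/(1+9/991) = 991/1000 ≈ 0.991000
step 2 [2y] zero: DF = P = 9741/10000 ≈ 0.974100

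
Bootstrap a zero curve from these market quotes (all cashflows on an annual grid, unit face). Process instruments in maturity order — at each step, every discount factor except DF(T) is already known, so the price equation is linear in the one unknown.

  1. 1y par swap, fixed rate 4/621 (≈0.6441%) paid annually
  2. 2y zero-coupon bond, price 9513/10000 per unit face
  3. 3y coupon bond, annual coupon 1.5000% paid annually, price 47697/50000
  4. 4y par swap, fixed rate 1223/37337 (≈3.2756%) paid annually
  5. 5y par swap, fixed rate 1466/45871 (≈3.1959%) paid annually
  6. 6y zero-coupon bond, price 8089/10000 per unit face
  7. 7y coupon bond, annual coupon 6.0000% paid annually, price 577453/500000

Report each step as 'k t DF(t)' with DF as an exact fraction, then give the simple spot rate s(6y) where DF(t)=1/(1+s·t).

1 1 621/625
2 2 9513/10000
3 3 9111/10000
4 4 8777/10000
5 5 4267/5000
6 6 8089/10000
7 7 7841/10000
s(6y) = (1/(8089/10000) − 1)/(6) = 637/16178 ≈ 3.9374%

step 1 [1y] swap r/1=4/621: DF=(1 − 4/621·(0))/(1+4/621) = 621/625 ≈ 0.993600
step 2 [2y] zero: DF = P = 9513/10000 ≈ 0.951300
step 3 [3y] bond c/1=3/200: DF=(47697/50000 − 3/200·(0.993600+0.951300))/(1+3/200) = 9111/10000 ≈ 0.911100
step 4 [4y] swap r/1=1223/37337: DF=(1 − 1223/37337·(0.993600+0.951300+0.911100))/(1+1223/37337) = 8777/10000 ≈ 0.877700
step 5 [5y] swap r/1=1466/45871: DF=(1 − 1466/45871·(0.993600+0.951300+0.911100+0.877700))/(1+1466/45871) = 4267/5000 ≈ 0.853400
step 6 [6y] zero: DF = P = 8089/10000 ≈ 0.808900
step 7 [7y] bond c/1=3/50: DF=(577453/500000 − 3/50·(0.993600+0.951300+0.911100+0.877700+0.853400+0.808900))/(1+3/50) = 7841/10000 ≈ 0.784100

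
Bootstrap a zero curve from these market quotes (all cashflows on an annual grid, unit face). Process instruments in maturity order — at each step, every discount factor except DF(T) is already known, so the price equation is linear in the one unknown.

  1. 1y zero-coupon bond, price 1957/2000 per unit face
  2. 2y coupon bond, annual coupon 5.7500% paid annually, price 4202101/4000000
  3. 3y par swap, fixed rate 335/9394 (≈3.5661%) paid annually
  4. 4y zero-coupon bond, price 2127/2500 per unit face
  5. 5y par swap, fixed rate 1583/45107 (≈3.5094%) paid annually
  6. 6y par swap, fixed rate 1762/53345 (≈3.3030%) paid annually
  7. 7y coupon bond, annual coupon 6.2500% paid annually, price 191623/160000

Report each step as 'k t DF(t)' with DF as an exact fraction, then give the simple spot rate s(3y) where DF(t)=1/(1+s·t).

1 1 1957/2000
2 2 4701/5000
3 3 1799/2000
4 4 2127/2500
5 5 8417/10000
6 6 4119/5000
7 7 4067/5000
s(3y) = (1/(1799/2000) − 1)/(3) = 67/1799 ≈ 3.7243%

step 1 [1y] zero: DF = P = 1957/2000 ≈ 0.978500
step 2 [2y] bond c/1=23/400: DF=(4202101/4000000 − 23/400·(0.978500))/(1+23/400) = 4701/5000 ≈ 0.940200
step 3 [3y] swap r/1=335/9394: DF=(1 − 335/9394·(0.978500+0.940200))/(1+335/9394) = 1799/2000 ≈ 0.899500
step 4 [4y] zero: DF = P = 2127/2500 ≈ 0.850800
step 5 [5y] swap r/1=1583/45107: DF=(1 − 1583/45107·(0.978500+0.940200+0.899500+0.850800))/(1+1583/45107) = 8417/10000 ≈ 0.841700
step 6 [6y] swap r/1=1762/53345: DF=(1 − 1762/53345·(0.978500+0.940200+0.899500+0.850800+0.841700))/(1+1762/53345) = 4119/5000 ≈ 0.823800
step 7 [7y] bond c/1=1/16: DF=(191623/160000 − 1/16·(0.978500+0.940200+0.899500+0.850800+0.841700+0.823800))/(1+1/16) = 4067/5000 ≈ 0.813400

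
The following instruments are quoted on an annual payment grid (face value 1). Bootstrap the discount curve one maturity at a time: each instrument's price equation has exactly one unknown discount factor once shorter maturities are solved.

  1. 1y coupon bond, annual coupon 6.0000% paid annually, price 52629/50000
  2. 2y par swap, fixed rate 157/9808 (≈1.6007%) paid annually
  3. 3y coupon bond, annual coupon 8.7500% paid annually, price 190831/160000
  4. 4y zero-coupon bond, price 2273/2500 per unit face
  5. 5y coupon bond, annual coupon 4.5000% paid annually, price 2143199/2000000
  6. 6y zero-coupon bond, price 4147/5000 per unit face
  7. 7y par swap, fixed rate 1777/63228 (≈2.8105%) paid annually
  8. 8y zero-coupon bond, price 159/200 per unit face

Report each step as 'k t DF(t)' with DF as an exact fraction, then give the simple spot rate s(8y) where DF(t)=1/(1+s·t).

step 1 [1y] bond c/1=3/50: DF=(52629/50000 − 3/50·(0))/(1+3/50) = 993/1000 ≈ 0.993000
step 2 [2y] swap r/1=157/9808: DF=(1 − 157/9808·(0.993000))/(1+157/9808) = 4843/5000 ≈ 0.968600
step 3 [3y] bond c/1=7/80: DF=(190831/160000 − 7/80·(0.993000+0.968600))/(1+7/80) = 9389/10000 ≈ 0.938900
step 4 [4y] zero: DF = P = 2273/2500 ≈ 0.909200
step 5 [5y] bond c/1=9/200: DF=(2143199/2000000 − 9/200·(0.993000+0.968600+0.938900+0.909200))/(1+9/200) = 4307/5000 ≈ 0.861400
step 6 [6y] zero: DF = P = 4147/5000 ≈ 0.829400
step 7 [7y] swap r/1=1777/63228: DF=(1 − 1777/63228·(0.993000+0.968600+0.938900+0.909200+0.861400+0.829400))/(1+1777/63228) = 8223/10000 ≈ 0.822300
step 8 [8y] zero: DF = P = 159/200 ≈ 0.795000

1 1 993/1000
2 2 4843/5000
3 3 9389/10000
4 4 2273/2500
5 5 4307/5000
6 6 4147/5000
7 7 8223/10000
8 8 159/200
s(8y) = (1/(159/200) − 1)/(8) = 41/1272 ≈ 3.2233%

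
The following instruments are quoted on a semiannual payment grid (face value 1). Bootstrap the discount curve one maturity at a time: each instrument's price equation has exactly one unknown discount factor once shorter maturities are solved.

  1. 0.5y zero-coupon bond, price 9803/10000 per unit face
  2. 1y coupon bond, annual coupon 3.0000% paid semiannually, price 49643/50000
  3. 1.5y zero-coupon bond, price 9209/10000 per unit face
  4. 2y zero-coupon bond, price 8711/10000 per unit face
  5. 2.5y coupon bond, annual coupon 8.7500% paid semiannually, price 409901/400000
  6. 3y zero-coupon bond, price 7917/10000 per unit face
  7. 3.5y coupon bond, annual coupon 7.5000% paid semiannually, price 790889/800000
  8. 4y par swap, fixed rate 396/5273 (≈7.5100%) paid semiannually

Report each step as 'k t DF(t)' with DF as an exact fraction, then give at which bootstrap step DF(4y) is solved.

1 1/2 9803/10000
2 1 9637/10000
3 3/2 9209/10000
4 2 8711/10000
5 5/2 2063/2500
6 3 7917/10000
7 7/2 3797/5000
8 4 3713/5000
DF(4y) is solved at step 8

step 1 [0.5y] zero: DF = P = 9803/10000 ≈ 0.980300
step 2 [1y] bond c/2=3/200: DF=(49643/50000 − 3/200·(0.980300))/(1+3/200) = 9637/10000 ≈ 0.963700
step 3 [1.5y] zero: DF = P = 9209/10000 ≈ 0.920900
step 4 [2y] zero: DF = P = 8711/10000 ≈ 0.871100
step 5 [2.5y] bond c/2=7/160: DF=(409901/400000 − 7/160·(0.980300+0.963700+0.920900+0.871100))/(1+7/160) = 2063/2500 ≈ 0.825200
step 6 [3y] zero: DF = P = 7917/10000 ≈ 0.791700
step 7 [3.5y] bond c/2=3/80: DF=(790889/800000 − 3/80·(0.980300+0.963700+0.920900+0.871100+0.825200+0.791700))/(1+3/80) = 3797/5000 ≈ 0.759400
step 8 [4y] swap r/2=198/5273: DF=(1 − 198/5273·(0.980300+0.963700+0.920900+0.871100+0.825200+0.791700+0.759400))/(1+198/5273) = 3713/5000 ≈ 0.742600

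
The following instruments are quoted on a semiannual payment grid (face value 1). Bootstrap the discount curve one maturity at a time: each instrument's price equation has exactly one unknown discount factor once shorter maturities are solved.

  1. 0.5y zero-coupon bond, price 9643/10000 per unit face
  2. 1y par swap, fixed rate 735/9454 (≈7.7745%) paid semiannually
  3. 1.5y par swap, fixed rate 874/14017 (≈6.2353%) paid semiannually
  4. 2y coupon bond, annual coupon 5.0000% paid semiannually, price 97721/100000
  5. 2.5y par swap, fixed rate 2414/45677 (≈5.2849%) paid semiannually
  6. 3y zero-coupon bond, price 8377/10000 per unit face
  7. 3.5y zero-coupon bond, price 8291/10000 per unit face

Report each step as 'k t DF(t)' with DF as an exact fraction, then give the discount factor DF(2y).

step 1 [0.5y] zero: DF = P = 9643/10000 ≈ 0.964300
step 2 [1y] swap r/2=735/18908: DF=(1 − 735/18908·(0.964300))/(1+735/18908) = 1853/2000 ≈ 0.926500
step 3 [1.5y] swap r/2=437/14017: DF=(1 − 437/14017·(0.964300+0.926500))/(1+437/14017) = 4563/5000 ≈ 0.912600
step 4 [2y] bond c/2=1/40: DF=(97721/100000 − 1/40·(0.964300+0.926500+0.912600))/(1+1/40) = 177/200 ≈ 0.885000
step 5 [2.5y] swap r/2=1207/45677: DF=(1 − 1207/45677·(0.964300+0.926500+0.912600+0.885000))/(1+1207/45677) = 8793/10000 ≈ 0.879300
step 6 [3y] zero: DF = P = 8377/10000 ≈ 0.837700
step 7 [3.5y] zero: DF = P = 8291/10000 ≈ 0.829100

1 1/2 9643/10000
2 1 1853/2000
3 3/2 4563/5000
4 2 177/200
5 5/2 8793/10000
6 3 8377/10000
7 7/2 8291/10000
DF(2y) = 177/200 ≈ 0.885000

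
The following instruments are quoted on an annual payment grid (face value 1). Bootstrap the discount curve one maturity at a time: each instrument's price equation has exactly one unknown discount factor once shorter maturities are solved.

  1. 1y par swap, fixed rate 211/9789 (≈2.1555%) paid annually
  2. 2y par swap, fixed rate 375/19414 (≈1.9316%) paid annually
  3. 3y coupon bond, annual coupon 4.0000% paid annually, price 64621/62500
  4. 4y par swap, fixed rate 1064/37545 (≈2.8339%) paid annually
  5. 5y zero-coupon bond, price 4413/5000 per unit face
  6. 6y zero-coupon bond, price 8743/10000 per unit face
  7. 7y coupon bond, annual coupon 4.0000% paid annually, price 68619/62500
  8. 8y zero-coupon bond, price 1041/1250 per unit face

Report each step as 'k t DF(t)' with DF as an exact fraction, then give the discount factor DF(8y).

1 1 9789/10000
2 2 77/80
3 3 1839/2000
4 4 1117/1250
5 5 4413/5000
6 6 8743/10000
7 7 8437/10000
8 8 1041/1250
DF(8y) = 1041/1250 ≈ 0.832800

step 1 [1y] swap r/1=211/9789: DF=(1 − 211/9789·(0))/(1+211/9789) = 9789/10000 ≈ 0.978900
step 2 [2y] swap r/1=375/19414: DF=(1 − 375/19414·(0.978900))/(1+375/19414) = 77/80 ≈ 0.962500
step 3 [3y] bond c/1=1/25: DF=(64621/62500 − 1/25·(0.978900+0.962500))/(1+1/25) = 1839/2000 ≈ 0.919500
step 4 [4y] swap r/1=1064/37545: DF=(1 − 1064/37545·(0.978900+0.962500+0.919500))/(1+1064/37545) = 1117/1250 ≈ 0.893600
step 5 [5y] zero: DF = P = 4413/5000 ≈ 0.882600
step 6 [6y] zero: DF = P = 8743/10000 ≈ 0.874300
step 7 [7y] bond c/1=1/25: DF=(68619/62500 − 1/25·(0.978900+0.962500+0.919500+0.893600+0.882600+0.874300))/(1+1/25) = 8437/10000 ≈ 0.843700
step 8 [8y] zero: DF = P = 1041/1250 ≈ 0.832800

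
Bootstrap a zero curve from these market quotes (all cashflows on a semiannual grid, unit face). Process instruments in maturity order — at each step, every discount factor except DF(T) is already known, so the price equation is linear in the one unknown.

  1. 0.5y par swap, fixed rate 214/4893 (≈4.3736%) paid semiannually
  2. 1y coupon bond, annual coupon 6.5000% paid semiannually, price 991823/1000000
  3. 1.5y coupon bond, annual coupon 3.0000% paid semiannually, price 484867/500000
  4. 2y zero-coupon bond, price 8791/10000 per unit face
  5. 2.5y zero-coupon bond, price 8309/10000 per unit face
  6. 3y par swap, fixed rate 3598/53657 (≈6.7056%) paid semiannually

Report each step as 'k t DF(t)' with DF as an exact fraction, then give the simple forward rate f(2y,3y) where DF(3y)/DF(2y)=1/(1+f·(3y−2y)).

1 1/2 4893/5000
2 1 4649/5000
3 3/2 1159/1250
4 2 8791/10000
5 5/2 8309/10000
6 3 8201/10000
f(2y,3y) = ((8791/10000)/(8201/10000) − 1)/(1) = 10/139 ≈ 7.1942%

step 1 [0.5y] swap r/2=107/4893: DF=(1 − 107/4893·(0))/(1+107/4893) = 4893/5000 ≈ 0.978600
step 2 [1y] bond c/2=13/400: DF=(991823/1000000 − 13/400·(0.978600))/(1+13/400) = 4649/5000 ≈ 0.929800
step 3 [1.5y] bond c/2=3/200: DF=(484867/500000 − 3/200·(0.978600+0.929800))/(1+3/200) = 1159/1250 ≈ 0.927200
step 4 [2y] zero: DF = P = 8791/10000 ≈ 0.879100
step 5 [2.5y] zero: DF = P = 8309/10000 ≈ 0.830900
step 6 [3y] swap r/2=1799/53657: DF=(1 − 1799/53657·(0.978600+0.929800+0.927200+0.879100+0.830900))/(1+1799/53657) = 8201/10000 ≈ 0.820100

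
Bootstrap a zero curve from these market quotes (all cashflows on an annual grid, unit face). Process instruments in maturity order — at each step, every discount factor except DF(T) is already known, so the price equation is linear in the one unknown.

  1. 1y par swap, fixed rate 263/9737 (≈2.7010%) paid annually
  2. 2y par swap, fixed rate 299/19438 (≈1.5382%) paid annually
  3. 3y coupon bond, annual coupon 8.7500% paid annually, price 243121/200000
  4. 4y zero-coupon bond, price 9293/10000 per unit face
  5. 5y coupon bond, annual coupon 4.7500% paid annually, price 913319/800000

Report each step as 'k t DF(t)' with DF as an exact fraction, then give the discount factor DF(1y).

step 1 [1y] swap r/1=263/9737: DF=(1 − 263/9737·(0))/(1+263/9737) = 9737/10000 ≈ 0.973700
step 2 [2y] swap r/1=299/19438: DF=(1 − 299/19438·(0.973700))/(1+299/19438) = 9701/10000 ≈ 0.970100
step 3 [3y] bond c/1=7/80: DF=(243121/200000 − 7/80·(0.973700+0.970100))/(1+7/80) = 4807/5000 ≈ 0.961400
step 4 [4y] zero: DF = P = 9293/10000 ≈ 0.929300
step 5 [5y] bond c/1=19/400: DF=(913319/800000 − 19/400·(0.973700+0.970100+0.961400+0.929300))/(1+19/400) = 229/250 ≈ 0.916000

1 1 9737/10000
2 2 9701/10000
3 3 4807/5000
4 4 9293/10000
5 5 229/250
DF(1y) = 9737/10000 ≈ 0.973700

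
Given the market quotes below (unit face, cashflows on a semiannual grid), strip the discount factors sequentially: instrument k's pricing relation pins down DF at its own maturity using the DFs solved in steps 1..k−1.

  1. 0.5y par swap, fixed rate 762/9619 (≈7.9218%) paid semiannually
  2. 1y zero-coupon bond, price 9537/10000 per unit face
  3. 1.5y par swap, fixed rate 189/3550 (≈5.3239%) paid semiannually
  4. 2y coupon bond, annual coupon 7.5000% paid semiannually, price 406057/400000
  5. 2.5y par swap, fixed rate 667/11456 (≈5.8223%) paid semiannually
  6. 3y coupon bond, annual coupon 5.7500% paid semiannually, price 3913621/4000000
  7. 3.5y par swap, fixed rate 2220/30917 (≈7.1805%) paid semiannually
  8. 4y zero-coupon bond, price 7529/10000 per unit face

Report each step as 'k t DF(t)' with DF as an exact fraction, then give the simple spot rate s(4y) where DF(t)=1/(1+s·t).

1 1/2 9619/10000
2 1 9537/10000
3 3/2 2311/2500
4 2 4379/5000
5 5/2 4333/5000
6 3 823/1000
7 7/2 389/500
8 4 7529/10000
s(4y) = (1/(7529/10000) − 1)/(4) = 2471/30116 ≈ 8.2049%

step 1 [0.5y] swap r/2=381/9619: DF=(1 − 381/9619·(0))/(1+381/9619) = 9619/10000 ≈ 0.961900
step 2 [1y] zero: DF = P = 9537/10000 ≈ 0.953700
step 3 [1.5y] swap r/2=189/7100: DF=(1 − 189/7100·(0.961900+0.953700))/(1+189/7100) = 2311/2500 ≈ 0.924400
step 4 [2y] bond c/2=3/80: DF=(406057/400000 − 3/80·(0.961900+0.953700+0.924400))/(1+3/80) = 4379/5000 ≈ 0.875800
step 5 [2.5y] swap r/2=667/22912: DF=(1 − 667/22912·(0.961900+0.953700+0.924400+0.875800))/(1+667/22912) = 4333/5000 ≈ 0.866600
step 6 [3y] bond c/2=23/800: DF=(3913621/4000000 − 23/800·(0.961900+0.953700+0.924400+0.875800+0.866600))/(1+23/800) = 823/1000 ≈ 0.823000
step 7 [3.5y] swap r/2=1110/30917: DF=(1 − 1110/30917·(0.961900+0.953700+0.924400+0.875800+0.866600+0.823000))/(1+1110/30917) = 389/500 ≈ 0.778000
step 8 [4y] zero: DF = P = 7529/10000 ≈ 0.752900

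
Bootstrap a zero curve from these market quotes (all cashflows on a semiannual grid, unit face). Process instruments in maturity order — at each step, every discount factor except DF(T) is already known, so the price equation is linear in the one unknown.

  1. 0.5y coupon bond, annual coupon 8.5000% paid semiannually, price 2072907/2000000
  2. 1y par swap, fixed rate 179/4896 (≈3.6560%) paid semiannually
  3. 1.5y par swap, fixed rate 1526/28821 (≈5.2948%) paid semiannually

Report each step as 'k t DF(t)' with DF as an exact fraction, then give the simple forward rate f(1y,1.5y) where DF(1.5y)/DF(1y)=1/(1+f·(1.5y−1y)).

step 1 [0.5y] bond c/2=17/400: DF=(2072907/2000000 − 17/400·(0))/(1+17/400) = 4971/5000 ≈ 0.994200
step 2 [1y] swap r/2=179/9792: DF=(1 − 179/9792·(0.994200))/(1+179/9792) = 4821/5000 ≈ 0.964200
step 3 [1.5y] swap r/2=763/28821: DF=(1 − 763/28821·(0.994200+0.964200))/(1+763/28821) = 9237/10000 ≈ 0.923700

1 1/2 4971/5000
2 1 4821/5000
3 3/2 9237/10000
f(1y,1.5y) = ((4821/5000)/(9237/10000) − 1)/(1/2) = 270/3079 ≈ 8.7691%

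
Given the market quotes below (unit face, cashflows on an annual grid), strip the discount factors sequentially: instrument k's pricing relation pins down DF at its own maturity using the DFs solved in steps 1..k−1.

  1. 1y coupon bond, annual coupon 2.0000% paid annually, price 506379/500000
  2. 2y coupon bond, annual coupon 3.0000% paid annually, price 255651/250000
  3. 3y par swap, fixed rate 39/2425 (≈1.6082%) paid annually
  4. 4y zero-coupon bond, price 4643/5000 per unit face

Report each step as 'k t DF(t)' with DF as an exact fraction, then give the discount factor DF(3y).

1 1 9929/10000
2 2 9639/10000
3 3 2383/2500
4 4 4643/5000
DF(3y) = 2383/2500 ≈ 0.953200

step 1 [1y] bond c/1=1/50: DF=(506379/500000 − 1/50·(0))/(1+1/50) = 9929/10000 ≈ 0.992900
step 2 [2y] bond c/1=3/100: DF=(255651/250000 − 3/100·(0.992900))/(1+3/100) = 9639/10000 ≈ 0.963900
step 3 [3y] swap r/1=39/2425: DF=(1 − 39/2425·(0.992900+0.963900))/(1+39/2425) = 2383/2500 ≈ 0.953200
step 4 [4y] zero: DF = P = 4643/5000 ≈ 0.928600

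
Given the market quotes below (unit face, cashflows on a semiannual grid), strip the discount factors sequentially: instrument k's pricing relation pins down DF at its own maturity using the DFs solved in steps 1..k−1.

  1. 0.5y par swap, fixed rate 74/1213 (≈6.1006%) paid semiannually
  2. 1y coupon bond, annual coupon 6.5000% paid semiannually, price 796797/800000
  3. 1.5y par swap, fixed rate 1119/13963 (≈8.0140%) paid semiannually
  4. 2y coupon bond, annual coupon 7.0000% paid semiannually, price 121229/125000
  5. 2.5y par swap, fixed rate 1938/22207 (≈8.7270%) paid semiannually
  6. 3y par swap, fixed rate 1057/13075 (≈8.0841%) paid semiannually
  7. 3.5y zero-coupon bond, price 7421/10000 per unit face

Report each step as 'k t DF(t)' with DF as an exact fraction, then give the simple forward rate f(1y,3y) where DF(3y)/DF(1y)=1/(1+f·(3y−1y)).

step 1 [0.5y] swap r/2=37/1213: DF=(1 − 37/1213·(0))/(1+37/1213) = 1213/1250 ≈ 0.970400
step 2 [1y] bond c/2=13/400: DF=(796797/800000 − 13/400·(0.970400))/(1+13/400) = 9341/10000 ≈ 0.934100
step 3 [1.5y] swap r/2=1119/27926: DF=(1 − 1119/27926·(0.970400+0.934100))/(1+1119/27926) = 8881/10000 ≈ 0.888100
step 4 [2y] bond c/2=7/200: DF=(121229/125000 − 7/200·(0.970400+0.934100+0.888100))/(1+7/200) = 4213/5000 ≈ 0.842600
step 5 [2.5y] swap r/2=969/22207: DF=(1 − 969/22207·(0.970400+0.934100+0.888100+0.842600))/(1+969/22207) = 4031/5000 ≈ 0.806200
step 6 [3y] swap r/2=1057/26150: DF=(1 − 1057/26150·(0.970400+0.934100+0.888100+0.842600+0.806200))/(1+1057/26150) = 3943/5000 ≈ 0.788600
step 7 [3.5y] zero: DF = P = 7421/10000 ≈ 0.742100

1 1/2 1213/1250
2 1 9341/10000
3 3/2 8881/10000
4 2 4213/5000
5 5/2 4031/5000
6 3 3943/5000
7 7/2 7421/10000
f(1y,3y) = ((9341/10000)/(3943/5000) − 1)/(2) = 1455/15772 ≈ 9.2252%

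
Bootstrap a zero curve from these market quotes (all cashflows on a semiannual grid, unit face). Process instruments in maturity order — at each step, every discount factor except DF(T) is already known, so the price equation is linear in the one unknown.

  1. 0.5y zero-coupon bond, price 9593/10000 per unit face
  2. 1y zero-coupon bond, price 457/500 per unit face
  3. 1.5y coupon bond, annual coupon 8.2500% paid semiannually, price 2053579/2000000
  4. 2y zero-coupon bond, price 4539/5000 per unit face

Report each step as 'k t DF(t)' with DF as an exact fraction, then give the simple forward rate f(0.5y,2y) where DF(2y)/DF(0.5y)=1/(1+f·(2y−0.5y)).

1 1/2 9593/10000
2 1 457/500
3 3/2 9119/10000
4 2 4539/5000
f(0.5y,2y) = ((9593/10000)/(4539/5000) − 1)/(3/2) = 515/13617 ≈ 3.7820%

step 1 [0.5y] zero: DF = P = 9593/10000 ≈ 0.959300
step 2 [1y] zero: DF = P = 457/500 ≈ 0.914000
step 3 [1.5y] bond c/2=33/800: DF=(2053579/2000000 − 33/800·(0.959300+0.914000))/(1+33/800) = 9119/10000 ≈ 0.911900
step 4 [2y] zero: DF = P = 4539/5000 ≈ 0.907800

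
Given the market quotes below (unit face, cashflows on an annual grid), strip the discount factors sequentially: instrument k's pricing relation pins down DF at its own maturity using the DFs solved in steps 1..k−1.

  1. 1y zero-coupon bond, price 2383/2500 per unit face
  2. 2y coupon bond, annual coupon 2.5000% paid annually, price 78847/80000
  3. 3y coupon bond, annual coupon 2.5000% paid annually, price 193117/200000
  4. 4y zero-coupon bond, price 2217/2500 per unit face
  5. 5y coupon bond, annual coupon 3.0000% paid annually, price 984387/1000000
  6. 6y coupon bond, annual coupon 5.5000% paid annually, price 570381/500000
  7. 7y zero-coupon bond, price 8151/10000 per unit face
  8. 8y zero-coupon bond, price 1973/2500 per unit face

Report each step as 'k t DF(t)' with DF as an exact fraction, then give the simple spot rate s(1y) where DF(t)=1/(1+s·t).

step 1 [1y] zero: DF = P = 2383/2500 ≈ 0.953200
step 2 [2y] bond c/1=1/40: DF=(78847/80000 − 1/40·(0.953200))/(1+1/40) = 9383/10000 ≈ 0.938300
step 3 [3y] bond c/1=1/40: DF=(193117/200000 − 1/40·(0.953200+0.938300))/(1+1/40) = 8959/10000 ≈ 0.895900
step 4 [4y] zero: DF = P = 2217/2500 ≈ 0.886800
step 5 [5y] bond c/1=3/100: DF=(984387/1000000 − 3/100·(0.953200+0.938300+0.895900+0.886800))/(1+3/100) = 8487/10000 ≈ 0.848700
step 6 [6y] bond c/1=11/200: DF=(570381/500000 − 11/200·(0.953200+0.938300+0.895900+0.886800+0.848700))/(1+11/200) = 1691/2000 ≈ 0.845500
step 7 [7y] zero: DF = P = 8151/10000 ≈ 0.815100
step 8 [8y] zero: DF = P = 1973/2500 ≈ 0.789200

1 1 2383/2500
2 2 9383/10000
3 3 8959/10000
4 4 2217/2500
5 5 8487/10000
6 6 1691/2000
7 7 8151/10000
8 8 1973/2500
s(1y) = (1/(2383/2500) − 1)/(1) = 117/2383 ≈ 4.9098%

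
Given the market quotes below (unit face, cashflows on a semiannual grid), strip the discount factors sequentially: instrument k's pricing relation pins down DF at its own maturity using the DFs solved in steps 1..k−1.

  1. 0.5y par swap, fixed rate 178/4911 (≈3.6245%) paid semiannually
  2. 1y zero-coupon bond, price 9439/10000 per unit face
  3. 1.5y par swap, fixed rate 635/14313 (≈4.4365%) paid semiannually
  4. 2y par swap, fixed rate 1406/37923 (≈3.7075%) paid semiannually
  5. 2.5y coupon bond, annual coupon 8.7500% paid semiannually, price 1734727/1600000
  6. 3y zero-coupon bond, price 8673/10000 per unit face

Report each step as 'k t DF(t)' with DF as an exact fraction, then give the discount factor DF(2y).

1 1/2 4911/5000
2 1 9439/10000
3 3/2 1873/2000
4 2 9297/10000
5 5/2 4399/5000
6 3 8673/10000
DF(2y) = 9297/10000 ≈ 0.929700

step 1 [0.5y] swap r/2=89/4911: DF=(1 − 89/4911·(0))/(1+89/4911) = 4911/5000 ≈ 0.982200
step 2 [1y] zero: DF = P = 9439/10000 ≈ 0.943900
step 3 [1.5y] swap r/2=635/28626: DF=(1 − 635/28626·(0.982200+0.943900))/(1+635/28626) = 1873/2000 ≈ 0.936500
step 4 [2y] swap r/2=703/37923: DF=(1 − 703/37923·(0.982200+0.943900+0.936500))/(1+703/37923) = 9297/10000 ≈ 0.929700
step 5 [2.5y] bond c/2=7/160: DF=(1734727/1600000 − 7/160·(0.982200+0.943900+0.936500+0.929700))/(1+7/160) = 4399/5000 ≈ 0.879800
step 6 [3y] zero: DF = P = 8673/10000 ≈ 0.867300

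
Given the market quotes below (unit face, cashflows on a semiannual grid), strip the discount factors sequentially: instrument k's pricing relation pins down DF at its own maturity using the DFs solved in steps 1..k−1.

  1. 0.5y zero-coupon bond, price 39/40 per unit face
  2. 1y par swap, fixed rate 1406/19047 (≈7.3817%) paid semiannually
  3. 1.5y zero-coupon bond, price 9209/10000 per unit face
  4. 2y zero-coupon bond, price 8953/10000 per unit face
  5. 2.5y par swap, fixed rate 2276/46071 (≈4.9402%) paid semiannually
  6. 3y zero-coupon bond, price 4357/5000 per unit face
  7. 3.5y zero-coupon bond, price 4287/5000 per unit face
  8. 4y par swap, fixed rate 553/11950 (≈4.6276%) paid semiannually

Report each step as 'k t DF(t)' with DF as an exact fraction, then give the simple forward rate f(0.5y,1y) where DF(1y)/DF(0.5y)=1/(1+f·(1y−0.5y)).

step 1 [0.5y] zero: DF = P = 39/40 ≈ 0.975000
step 2 [1y] swap r/2=703/19047: DF=(1 − 703/19047·(0.975000))/(1+703/19047) = 9297/10000 ≈ 0.929700
step 3 [1.5y] zero: DF = P = 9209/10000 ≈ 0.920900
step 4 [2y] zero: DF = P = 8953/10000 ≈ 0.895300
step 5 [2.5y] swap r/2=1138/46071: DF=(1 − 1138/46071·(0.975000+0.929700+0.920900+0.895300))/(1+1138/46071) = 4431/5000 ≈ 0.886200
step 6 [3y] zero: DF = P = 4357/5000 ≈ 0.871400
step 7 [3.5y] zero: DF = P = 4287/5000 ≈ 0.857400
step 8 [4y] swap r/2=553/23900: DF=(1 − 553/23900·(0.975000+0.929700+0.920900+0.895300+0.886200+0.871400+0.857400))/(1+553/23900) = 8341/10000 ≈ 0.834100

1 1/2 39/40
2 1 9297/10000
3 3/2 9209/10000
4 2 8953/10000
5 5/2 4431/5000
6 3 4357/5000
7 7/2 4287/5000
8 4 8341/10000
f(0.5y,1y) = ((39/40)/(9297/10000) − 1)/(1/2) = 302/3099 ≈ 9.7451%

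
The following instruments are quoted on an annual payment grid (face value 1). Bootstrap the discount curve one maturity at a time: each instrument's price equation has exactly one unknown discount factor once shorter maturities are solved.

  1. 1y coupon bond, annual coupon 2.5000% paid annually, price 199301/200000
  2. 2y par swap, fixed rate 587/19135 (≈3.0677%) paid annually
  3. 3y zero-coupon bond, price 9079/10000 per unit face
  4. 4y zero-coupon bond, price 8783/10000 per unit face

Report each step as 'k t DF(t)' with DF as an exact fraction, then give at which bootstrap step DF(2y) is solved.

step 1 [1y] bond c/1=1/40: DF=(199301/200000 − 1/40·(0))/(1+1/40) = 4861/5000 ≈ 0.972200
step 2 [2y] swap r/1=587/19135: DF=(1 − 587/19135·(0.972200))/(1+587/19135) = 9413/10000 ≈ 0.941300
step 3 [3y] zero: DF = P = 9079/10000 ≈ 0.907900
step 4 [4y] zero: DF = P = 8783/10000 ≈ 0.878300

1 1 4861/5000
2 2 9413/10000
3 3 9079/10000
4 4 8783/10000
DF(2y) is solved at step 2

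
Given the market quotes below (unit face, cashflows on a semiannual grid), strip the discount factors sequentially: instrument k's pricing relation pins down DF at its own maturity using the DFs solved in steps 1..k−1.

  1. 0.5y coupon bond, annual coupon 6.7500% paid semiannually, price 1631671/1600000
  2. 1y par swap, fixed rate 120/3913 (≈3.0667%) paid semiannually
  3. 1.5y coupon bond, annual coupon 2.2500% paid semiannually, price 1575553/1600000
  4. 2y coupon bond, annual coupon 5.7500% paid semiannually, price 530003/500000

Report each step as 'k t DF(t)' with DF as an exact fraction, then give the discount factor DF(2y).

1 1/2 1973/2000
2 1 97/100
3 3/2 119/125
4 2 9491/10000
DF(2y) = 9491/10000 ≈ 0.949100

step 1 [0.5y] bond c/2=27/800: DF=(1631671/1600000 − 27/800·(0))/(1+27/800) = 1973/2000 ≈ 0.986500
step 2 [1y] swap r/2=60/3913: DF=(1 − 60/3913·(0.986500))/(1+60/3913) = 97/100 ≈ 0.970000
step 3 [1.5y] bond c/2=9/800: DF=(1575553/1600000 − 9/800·(0.986500+0.970000))/(1+9/800) = 119/125 ≈ 0.952000
step 4 [2y] bond c/2=23/800: DF=(530003/500000 − 23/800·(0.986500+0.970000+0.952000))/(1+23/800) = 9491/10000 ≈ 0.949100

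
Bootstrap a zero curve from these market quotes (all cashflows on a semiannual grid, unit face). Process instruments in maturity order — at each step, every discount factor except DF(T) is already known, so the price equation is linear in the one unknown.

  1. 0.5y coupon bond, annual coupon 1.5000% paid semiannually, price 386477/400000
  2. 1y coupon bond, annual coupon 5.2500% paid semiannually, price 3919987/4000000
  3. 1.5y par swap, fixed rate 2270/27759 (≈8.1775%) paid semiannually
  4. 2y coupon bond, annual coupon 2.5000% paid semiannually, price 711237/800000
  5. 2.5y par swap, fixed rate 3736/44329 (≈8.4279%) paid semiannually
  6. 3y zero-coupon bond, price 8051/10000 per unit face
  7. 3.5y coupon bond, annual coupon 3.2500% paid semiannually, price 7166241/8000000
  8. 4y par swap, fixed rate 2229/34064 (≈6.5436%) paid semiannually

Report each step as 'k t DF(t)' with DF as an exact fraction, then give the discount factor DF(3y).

step 1 [0.5y] bond c/2=3/400: DF=(386477/400000 − 3/400·(0))/(1+3/400) = 959/1000 ≈ 0.959000
step 2 [1y] bond c/2=21/800: DF=(3919987/4000000 − 21/800·(0.959000))/(1+21/800) = 1163/1250 ≈ 0.930400
step 3 [1.5y] swap r/2=1135/27759: DF=(1 − 1135/27759·(0.959000+0.930400))/(1+1135/27759) = 1773/2000 ≈ 0.886500
step 4 [2y] bond c/2=1/80: DF=(711237/800000 − 1/80·(0.959000+0.930400+0.886500))/(1+1/80) = 4219/5000 ≈ 0.843800
step 5 [2.5y] swap r/2=1868/44329: DF=(1 − 1868/44329·(0.959000+0.930400+0.886500+0.843800))/(1+1868/44329) = 2033/2500 ≈ 0.813200
step 6 [3y] zero: DF = P = 8051/10000 ≈ 0.805100
step 7 [3.5y] bond c/2=13/800: DF=(7166241/8000000 − 13/800·(0.959000+0.930400+0.886500+0.843800+0.813200+0.805100))/(1+13/800) = 7977/10000 ≈ 0.797700
step 8 [4y] swap r/2=2229/68128: DF=(1 − 2229/68128·(0.959000+0.930400+0.886500+0.843800+0.813200+0.805100+0.797700))/(1+2229/68128) = 7771/10000 ≈ 0.777100

1 1/2 959/1000
2 1 1163/1250
3 3/2 1773/2000
4 2 4219/5000
5 5/2 2033/2500
6 3 8051/10000
7 7/2 7977/10000
8 4 7771/10000
DF(3y) = 8051/10000 ≈ 0.805100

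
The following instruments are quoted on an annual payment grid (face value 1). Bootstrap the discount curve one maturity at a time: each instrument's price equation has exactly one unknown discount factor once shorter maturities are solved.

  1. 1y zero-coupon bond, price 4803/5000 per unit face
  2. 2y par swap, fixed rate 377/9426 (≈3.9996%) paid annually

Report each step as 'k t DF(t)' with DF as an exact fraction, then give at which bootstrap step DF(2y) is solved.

1 1 4803/5000
2 2 4623/5000
DF(2y) is solved at step 2

step 1 [1y] zero: DF = P = 4803/5000 ≈ 0.960600
step 2 [2y] swap r/1=377/9426: DF=(1 − 377/9426·(0.960600))/(1+377/9426) = 4623/5000 ≈ 0.924600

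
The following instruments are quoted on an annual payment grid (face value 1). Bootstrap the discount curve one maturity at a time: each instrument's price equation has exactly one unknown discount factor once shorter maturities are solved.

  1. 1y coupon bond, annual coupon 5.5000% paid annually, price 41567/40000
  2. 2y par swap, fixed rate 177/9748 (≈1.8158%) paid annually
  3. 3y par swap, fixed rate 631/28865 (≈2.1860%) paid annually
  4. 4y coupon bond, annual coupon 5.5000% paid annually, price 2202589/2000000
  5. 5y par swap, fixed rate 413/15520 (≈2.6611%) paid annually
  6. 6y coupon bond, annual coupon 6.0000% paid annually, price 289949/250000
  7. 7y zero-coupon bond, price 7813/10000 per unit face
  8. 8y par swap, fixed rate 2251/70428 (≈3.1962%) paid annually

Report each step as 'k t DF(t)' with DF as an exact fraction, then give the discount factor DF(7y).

step 1 [1y] bond c/1=11/200: DF=(41567/40000 − 11/200·(0))/(1+11/200) = 197/200 ≈ 0.985000
step 2 [2y] swap r/1=177/9748: DF=(1 − 177/9748·(0.985000))/(1+177/9748) = 4823/5000 ≈ 0.964600
step 3 [3y] swap r/1=631/28865: DF=(1 − 631/28865·(0.985000+0.964600))/(1+631/28865) = 9369/10000 ≈ 0.936900
step 4 [4y] bond c/1=11/200: DF=(2202589/2000000 − 11/200·(0.985000+0.964600+0.936900))/(1+11/200) = 4467/5000 ≈ 0.893400
step 5 [5y] swap r/1=413/15520: DF=(1 − 413/15520·(0.985000+0.964600+0.936900+0.893400))/(1+413/15520) = 8761/10000 ≈ 0.876100
step 6 [6y] bond c/1=3/50: DF=(289949/250000 − 3/50·(0.985000+0.964600+0.936900+0.893400+0.876100))/(1+3/50) = 4153/5000 ≈ 0.830600
step 7 [7y] zero: DF = P = 7813/10000 ≈ 0.781300
step 8 [8y] swap r/1=2251/70428: DF=(1 − 2251/70428·(0.985000+0.964600+0.936900+0.893400+0.876100+0.830600+0.781300))/(1+2251/70428) = 7749/10000 ≈ 0.774900

1 1 197/200
2 2 4823/5000
3 3 9369/10000
4 4 4467/5000
5 5 8761/10000
6 6 4153/5000
7 7 7813/10000
8 8 7749/10000
DF(7y) = 7813/10000 ≈ 0.781300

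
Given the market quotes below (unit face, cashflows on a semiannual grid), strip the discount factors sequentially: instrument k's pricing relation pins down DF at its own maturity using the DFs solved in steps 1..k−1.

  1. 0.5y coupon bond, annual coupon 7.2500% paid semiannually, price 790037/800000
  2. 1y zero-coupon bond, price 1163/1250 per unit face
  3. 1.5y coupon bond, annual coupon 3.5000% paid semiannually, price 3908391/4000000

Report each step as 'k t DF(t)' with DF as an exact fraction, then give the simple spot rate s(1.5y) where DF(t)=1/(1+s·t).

step 1 [0.5y] bond c/2=29/800: DF=(790037/800000 − 29/800·(0))/(1+29/800) = 953/1000 ≈ 0.953000
step 2 [1y] zero: DF = P = 1163/1250 ≈ 0.930400
step 3 [1.5y] bond c/2=7/400: DF=(3908391/4000000 − 7/400·(0.953000+0.930400))/(1+7/400) = 9279/10000 ≈ 0.927900

1 1/2 953/1000
2 1 1163/1250
3 3/2 9279/10000
s(1.5y) = (1/(9279/10000) − 1)/(3/2) = 1442/27837 ≈ 5.1802%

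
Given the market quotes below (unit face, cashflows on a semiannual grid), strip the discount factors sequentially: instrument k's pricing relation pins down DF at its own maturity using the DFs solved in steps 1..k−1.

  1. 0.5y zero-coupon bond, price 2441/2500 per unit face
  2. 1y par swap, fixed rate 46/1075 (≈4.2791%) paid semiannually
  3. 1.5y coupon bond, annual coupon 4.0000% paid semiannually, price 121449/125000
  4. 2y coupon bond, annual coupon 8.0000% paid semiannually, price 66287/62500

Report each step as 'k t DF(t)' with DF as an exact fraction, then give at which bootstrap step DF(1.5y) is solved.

step 1 [0.5y] zero: DF = P = 2441/2500 ≈ 0.976400
step 2 [1y] swap r/2=23/1075: DF=(1 − 23/1075·(0.976400))/(1+23/1075) = 4793/5000 ≈ 0.958600
step 3 [1.5y] bond c/2=1/50: DF=(121449/125000 − 1/50·(0.976400+0.958600))/(1+1/50) = 4573/5000 ≈ 0.914600
step 4 [2y] bond c/2=1/25: DF=(66287/62500 − 1/25·(0.976400+0.958600+0.914600))/(1+1/25) = 4551/5000 ≈ 0.910200

1 1/2 2441/2500
2 1 4793/5000
3 3/2 4573/5000
4 2 4551/5000
DF(1.5y) is solved at step 3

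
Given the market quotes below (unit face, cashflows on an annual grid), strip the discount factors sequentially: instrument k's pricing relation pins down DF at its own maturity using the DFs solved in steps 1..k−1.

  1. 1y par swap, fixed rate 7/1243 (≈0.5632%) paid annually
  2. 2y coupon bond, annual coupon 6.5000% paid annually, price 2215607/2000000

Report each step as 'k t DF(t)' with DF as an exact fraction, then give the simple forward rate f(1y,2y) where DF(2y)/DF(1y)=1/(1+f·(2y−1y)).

step 1 [1y] swap r/1=7/1243: DF=(1 − 7/1243·(0))/(1+7/1243) = 1243/1250 ≈ 0.994400
step 2 [2y] bond c/1=13/200: DF=(2215607/2000000 − 13/200·(0.994400))/(1+13/200) = 1959/2000 ≈ 0.979500

1 1 1243/1250
2 2 1959/2000
f(1y,2y) = ((1243/1250)/(1959/2000) − 1)/(1) = 149/9795 ≈ 1.5212%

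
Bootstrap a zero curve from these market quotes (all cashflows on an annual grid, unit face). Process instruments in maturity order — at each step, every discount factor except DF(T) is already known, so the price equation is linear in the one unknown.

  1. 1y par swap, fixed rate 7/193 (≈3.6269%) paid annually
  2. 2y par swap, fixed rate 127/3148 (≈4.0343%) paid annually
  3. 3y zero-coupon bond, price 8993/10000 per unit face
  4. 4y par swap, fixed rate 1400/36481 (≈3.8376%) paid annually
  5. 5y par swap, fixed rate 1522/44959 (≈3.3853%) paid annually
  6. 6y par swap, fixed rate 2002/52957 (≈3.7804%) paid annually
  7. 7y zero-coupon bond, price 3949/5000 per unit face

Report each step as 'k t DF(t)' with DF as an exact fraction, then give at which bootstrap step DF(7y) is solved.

1 1 193/200
2 2 4619/5000
3 3 8993/10000
4 4 43/50
5 5 4239/5000
6 6 3999/5000
7 7 3949/5000
DF(7y) is solved at step 7

step 1 [1y] swap r/1=7/193: DF=(1 − 7/193·(0))/(1+7/193) = 193/200 ≈ 0.965000
step 2 [2y] swap r/1=127/3148: DF=(1 − 127/3148·(0.965000))/(1+127/3148) = 4619/5000 ≈ 0.923800
step 3 [3y] zero: DF = P = 8993/10000 ≈ 0.899300
step 4 [4y] swap r/1=1400/36481: DF=(1 − 1400/36481·(0.965000+0.923800+0.899300))/(1+1400/36481) = 43/50 ≈ 0.860000
step 5 [5y] swap r/1=1522/44959: DF=(1 − 1522/44959·(0.965000+0.923800+0.899300+0.860000))/(1+1522/44959) = 4239/5000 ≈ 0.847800
step 6 [6y] swap r/1=2002/52957: DF=(1 − 2002/52957·(0.965000+0.923800+0.899300+0.860000+0.847800))/(1+2002/52957) = 3999/5000 ≈ 0.799800
step 7 [7y] zero: DF = P = 3949/5000 ≈ 0.789800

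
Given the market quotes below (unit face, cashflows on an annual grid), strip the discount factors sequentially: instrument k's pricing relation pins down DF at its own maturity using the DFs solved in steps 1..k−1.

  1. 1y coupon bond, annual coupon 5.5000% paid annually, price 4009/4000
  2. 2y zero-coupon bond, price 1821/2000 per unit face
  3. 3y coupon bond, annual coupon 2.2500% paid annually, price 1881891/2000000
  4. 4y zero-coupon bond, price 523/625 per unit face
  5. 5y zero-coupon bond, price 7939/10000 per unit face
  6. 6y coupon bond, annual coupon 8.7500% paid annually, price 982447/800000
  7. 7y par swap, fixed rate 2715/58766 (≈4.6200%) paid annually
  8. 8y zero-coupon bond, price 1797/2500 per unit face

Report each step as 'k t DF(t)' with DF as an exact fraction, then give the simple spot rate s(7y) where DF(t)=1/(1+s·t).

step 1 [1y] bond c/1=11/200: DF=(4009/4000 − 11/200·(0))/(1+11/200) = 19/20 ≈ 0.950000
step 2 [2y] zero: DF = P = 1821/2000 ≈ 0.910500
step 3 [3y] bond c/1=9/400: DF=(1881891/2000000 − 9/400·(0.950000+0.910500))/(1+9/400) = 8793/10000 ≈ 0.879300
step 4 [4y] zero: DF = P = 523/625 ≈ 0.836800
step 5 [5y] zero: DF = P = 7939/10000 ≈ 0.793900
step 6 [6y] bond c/1=7/80: DF=(982447/800000 − 7/80·(0.950000+0.910500+0.879300+0.836800+0.793900))/(1+7/80) = 486/625 ≈ 0.777600
step 7 [7y] swap r/1=2715/58766: DF=(1 − 2715/58766·(0.950000+0.910500+0.879300+0.836800+0.793900+0.777600))/(1+2715/58766) = 1457/2000 ≈ 0.728500
step 8 [8y] zero: DF = P = 1797/2500 ≈ 0.718800

1 1 19/20
2 2 1821/2000
3 3 8793/10000
4 4 523/625
5 5 7939/10000
6 6 486/625
7 7 1457/2000
8 8 1797/2500
s(7y) = (1/(1457/2000) − 1)/(7) = 543/10199 ≈ 5.3241%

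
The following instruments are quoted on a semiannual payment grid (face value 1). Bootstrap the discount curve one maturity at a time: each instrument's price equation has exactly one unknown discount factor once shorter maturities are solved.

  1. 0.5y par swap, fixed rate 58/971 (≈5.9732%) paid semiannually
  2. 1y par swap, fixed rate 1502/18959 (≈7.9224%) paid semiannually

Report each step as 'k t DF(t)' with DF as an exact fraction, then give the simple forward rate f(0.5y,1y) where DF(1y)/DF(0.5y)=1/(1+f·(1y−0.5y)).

step 1 [0.5y] swap r/2=29/971: DF=(1 − 29/971·(0))/(1+29/971) = 971/1000 ≈ 0.971000
step 2 [1y] swap r/2=751/18959: DF=(1 − 751/18959·(0.971000))/(1+751/18959) = 9249/10000 ≈ 0.924900

1 1/2 971/1000
2 1 9249/10000
f(0.5y,1y) = ((971/1000)/(9249/10000) − 1)/(1/2) = 922/9249 ≈ 9.9686%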